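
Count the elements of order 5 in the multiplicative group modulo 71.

4

φ(71) = 71 − 1 = 70 = 2 · 5 · 7.
Since (Z/71Z)^× is cyclic of order 70, the number of elements of order d is φ(d) when d | 70 and 0 otherwise.
5 | 70, and φ(5) = 5 − 1 = 4.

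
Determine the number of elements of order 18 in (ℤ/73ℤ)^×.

6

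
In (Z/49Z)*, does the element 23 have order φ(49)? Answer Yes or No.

No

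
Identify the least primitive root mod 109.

φ(109) = 109 − 1 = 108 = 2^2 · 3^3.
Test candidates g = 2, 3, … against the prime factors q ∈ {2, 3} of φ(109): g is a generator iff g^(108/q) ≢ 1 for every such q.
g = 2: 2^54 ≡ 108; 2^36 ≡ 1 — hits 1, so not a primitive root.
g = 3: 3^54 ≡ 1 — hits 1, so not a primitive root.
g = 4: 4^54 ≡ 1 — hits 1, so not a primitive root.
g = 5: 5^54 ≡ 1 — hits 1, so not a primitive root.
g = 6: 6^54 ≡ 108; 6^36 ≡ 63 — none is 1, so 6 is a primitive root.
So 6 is the smallest generator of (Z/109Z)^×.

6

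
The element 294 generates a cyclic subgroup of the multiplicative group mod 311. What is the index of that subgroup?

The order of 294 must divide φ(311) = 311 − 1 = 310 = 2 · 5 · 31.
Divisors of 310: 1, 2, 5, 10, 31, 62, 155, 310.
Compute 294^d (mod 311) for the divisors d until we hit 1:
294^1 ≡ 294
294^2 ≡ 289
294^5 ≡ 169
294^10 ≡ 260
294^31 ≡ 6
294^62 ≡ 36
294^155 ≡ 1
The order of 294 is 155, so the subgroup it generates has 155 elements.
The index is φ(311) / ord(294) = 310 / 155 = 2.

2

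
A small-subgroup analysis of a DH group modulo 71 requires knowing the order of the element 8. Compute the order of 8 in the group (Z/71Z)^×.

35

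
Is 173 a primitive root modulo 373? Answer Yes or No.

φ(373) = 373 − 1 = 372 = 2^2 · 3 · 31.
An element g generates (Z/373Z)^× iff g^(372/q) ≢ 1 (mod 373) for each prime q ∈ {2, 3, 31}.
173^186 ≡ 372 (mod 373)  [q = 2: ≢ 1 ✓]
173^124 ≡ 88 (mod 373)  [q = 3: ≢ 1 ✓]
173^12 ≡ 1 (mod 373)  [q = 31: ≡ 1 ✗]
Since 173^12 ≡ 1, the order of 173 divides 12 < 372, so 173 is not a primitive root.

No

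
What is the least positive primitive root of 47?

5

φ(47) = 47 − 1 = 46 = 2 · 23.
g is a primitive root iff g^(46/q) ≢ 1 (mod 47) for each prime q ∈ {2, 23}.
g = 2: 2^23 ≡ 1 — hits 1, so not a primitive root.
g = 3: 3^23 ≡ 1 — hits 1, so not a primitive root.
g = 4: 4^23 ≡ 1 — hits 1, so not a primitive root.
g = 5: 5^23 ≡ 46; 5^2 ≡ 25 — none is 1, so 5 is a primitive root.
So 5 is the smallest generator of (Z/47Z)^×.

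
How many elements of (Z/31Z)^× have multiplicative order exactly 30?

φ(31) = 31 − 1 = 30 = 2 · 3 · 5.
(Z/31Z)^× is cyclic (|G| = 30); a cyclic group of order m has exactly φ(d) elements of each order d | m, and none otherwise.
30 = 2 · 3 · 5 divides 30, and φ(30) = 8.

8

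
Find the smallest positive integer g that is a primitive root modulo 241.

7

φ(241) = 241 − 1 = 240 = 2^4 · 3 · 5.
Test candidates g = 2, 3, … against the prime factors q ∈ {2, 3, 5} of φ(241): g is a generator iff g^(240/q) ≢ 1 for every such q.
g = 2: 2^120 ≡ 1 — hits 1, so not a primitive root.
g = 3: 3^120 ≡ 1 — hits 1, so not a primitive root.
g = 4: 4^120 ≡ 1 — hits 1, so not a primitive root.
g = 5: 5^120 ≡ 1 — hits 1, so not a primitive root.
g = 6: 6^120 ≡ 1 — hits 1, so not a primitive root.
g = 7: 7^120 ≡ 240; 7^80 ≡ 15; 7^48 ≡ 91 — none is 1, so 7 is a primitive root.
So 7 is the smallest generator of (Z/241Z)^×.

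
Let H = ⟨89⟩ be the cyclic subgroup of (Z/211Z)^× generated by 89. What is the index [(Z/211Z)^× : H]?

By Lagrange's theorem, ord_211(89) divides φ(211) = 211 − 1 = 210 = 2 · 3 · 5 · 7.
Divisors of 210: 1, 2, 3, 5, 6, 7, 10, 14, 15, 21, 30, 35, 42, 70, 105, 210.
Check 89^d mod 211 for each divisor in increasing order:
89^1 ≡ 89 (mod 211)
89^2 ≡ 114 (mod 211)
89^3 ≡ 18 (mod 211)
89^5 ≡ 153 (mod 211)
89^6 ≡ 113 (mod 211)
89^7 ≡ 140 (mod 211)
89^10 ≡ 199 (mod 211)
89^14 ≡ 188 (mod 211)
89^15 ≡ 63 (mod 211)
89^21 ≡ 156 (mod 211)
89^30 ≡ 171 (mod 211)
89^35 ≡ 210 (mod 211)
89^42 ≡ 71 (mod 211)
89^70 ≡ 1 (mod 211) ✓
The order of 89 is 70, so the subgroup it generates has 70 elements.
Index = |(Z/211Z)^×| / |⟨89⟩| = 210 / 70 = 3.

3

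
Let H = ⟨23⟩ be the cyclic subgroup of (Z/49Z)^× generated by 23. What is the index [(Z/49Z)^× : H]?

2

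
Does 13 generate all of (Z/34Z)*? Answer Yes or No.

No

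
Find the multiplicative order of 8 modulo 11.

10

Since 8 ∈ (Z/11Z)^×, its order divides φ(11) = 11 − 1 = 10 = 2 · 5.
Divisors of 10: 1, 2, 5, 10.
Evaluate successive powers at the divisors of 10:
8^1 ≡ 8
8^2 ≡ 9
8^5 ≡ 10
8^10 ≡ 1
Hence ord(8) = 10.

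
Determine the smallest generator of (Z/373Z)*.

φ(373) = 373 − 1 = 372 = 2^2 · 3 · 31.
g is a primitive root iff g^(372/q) ≢ 1 (mod 373) for each prime q ∈ {2, 3, 31}.
g = 2: 2^186 ≡ 372; 2^124 ≡ 284; 2^12 ≡ 366 — none is 1, so 2 is a primitive root.
Hence the least primitive root of 373 is 2.

2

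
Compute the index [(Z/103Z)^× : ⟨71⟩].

By Lagrange's theorem, ord_103(71) divides φ(103) = 103 − 1 = 102 = 2 · 3 · 17.
Divisors of 102: 1, 2, 3, 6, 17, 34, 51, 102.
Evaluate successive powers at the divisors of 102:
71^1 ≡ 71 (mod 103)
71^2 ≡ 97 (mod 103)
71^3 ≡ 89 (mod 103)
71^6 ≡ 93 (mod 103)
71^17 ≡ 57 (mod 103)
71^34 ≡ 56 (mod 103)
71^51 ≡ 102 (mod 103)
71^102 ≡ 1 (mod 103) ✓
Thus |⟨71⟩| = ord(71) = 102.
[(Z/103Z)^× : ⟨71⟩] = 102/102 = 1.

1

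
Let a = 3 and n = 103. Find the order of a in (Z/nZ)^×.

34

The order of 3 must divide φ(103) = 103 − 1 = 102 = 2 · 3 · 17.
Divisors of 102: 1, 2, 3, 6, 17, 34, 51, 102.
Check 3^d mod 103 for each divisor in increasing order:
3^1 ≡ 3 (mod 103)
3^2 ≡ 9 (mod 103)
3^3 ≡ 27 (mod 103)
3^6 ≡ 8 (mod 103)
3^17 ≡ 102 (mod 103)
3^34 ≡ 1 (mod 103) ✓
The smallest such exponent is 34, so the order of 3 is 34.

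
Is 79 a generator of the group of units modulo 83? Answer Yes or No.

φ(83) = 83 − 1 = 82 = 2 · 41.
Test 79^(82/q) mod 83 for each prime factor q of 82:
79^41 ≡ 82 (mod 83)  [q = 2: ≢ 1 ✓]
79^2 ≡ 16 (mod 83)  [q = 41: ≢ 1 ✓]
Every test exponent gives a nontrivial residue, hence 79 generates the full group.

Yes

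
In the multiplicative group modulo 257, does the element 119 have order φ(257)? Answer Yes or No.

φ(257) = 257 − 1 = 256 = 2^8.
119 is a primitive root mod 257 iff 119^(φ(257)/q) ≢ 1 for every prime q | φ(257), i.e. q ∈ {2}.
119^128 ≡ 256 (mod 257)  [q = 2: ≢ 1 ✓]
None equal 1, so ord_257(119) = 256: 119 is a primitive root.

Yes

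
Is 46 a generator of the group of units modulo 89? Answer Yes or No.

Yes

φ(89) = 89 − 1 = 88 = 2^3 · 11.
It suffices to check that the order of 46 is not a proper divisor of 88: compute 46^(88/q) for q ∈ {2, 11}.
46^44 ≡ 88 (mod 89)  [q = 2: ≢ 1 ✓]
46^8 ≡ 67 (mod 89)  [q = 11: ≢ 1 ✓]
Every test exponent gives a nontrivial residue, hence 46 generates the full group.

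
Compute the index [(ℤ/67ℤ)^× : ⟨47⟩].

Since 47 ∈ (Z/67Z)^×, its order divides φ(67) = 67 − 1 = 66 = 2 · 3 · 11.
Divisors of 66: 1, 2, 3, 6, 11, 22, 33, 66.
Evaluate successive powers at the divisors of 66:
47^1 ≡ 47
47^2 ≡ 65
47^3 ≡ 40
47^6 ≡ 59
47^11 ≡ 37
47^22 ≡ 29
47^33 ≡ 1
Thus |⟨47⟩| = ord(47) = 33.
Index = |(Z/67Z)^×| / |⟨47⟩| = 66 / 33 = 2.

2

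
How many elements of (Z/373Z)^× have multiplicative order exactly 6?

2

φ(373) = 373 − 1 = 372 = 2^2 · 3 · 31.
In a cyclic group of order 372, there are φ(d) elements of order d for each divisor d of 372, and zero for non-divisors.
6 = 2 · 3 divides 372, and φ(6) = 2.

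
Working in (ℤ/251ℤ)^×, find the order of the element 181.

125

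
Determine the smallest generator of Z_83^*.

2

φ(83) = 83 − 1 = 82 = 2 · 41.
Test candidates g = 2, 3, … against the prime factors q ∈ {2, 41} of φ(83): g is a generator iff g^(82/q) ≢ 1 for every such q.
g = 2: 2^41 ≡ 82; 2^2 ≡ 4 — none is 1, so 2 is a primitive root.
So 2 is the smallest generator of (Z/83Z)^×.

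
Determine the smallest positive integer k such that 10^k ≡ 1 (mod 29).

28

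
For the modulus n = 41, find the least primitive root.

6

φ(41) = 41 − 1 = 40 = 2^3 · 5.
g is a primitive root iff g^(40/q) ≢ 1 (mod 41) for each prime q ∈ {2, 5}.
g = 2: 2^20 ≡ 1 — hits 1, so not a primitive root.
g = 3: 3^20 ≡ 40; 3^8 ≡ 1 — hits 1, so not a primitive root.
g = 4: 4^20 ≡ 1 — hits 1, so not a primitive root.
g = 5: 5^20 ≡ 1 — hits 1, so not a primitive root.
g = 6: 6^20 ≡ 40; 6^8 ≡ 10 — none is 1, so 6 is a primitive root.
The smallest primitive root modulo 41 is 6.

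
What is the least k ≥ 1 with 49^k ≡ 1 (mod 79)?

39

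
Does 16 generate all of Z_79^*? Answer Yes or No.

No

φ(79) = 79 − 1 = 78 = 2 · 3 · 13.
Test 16^(78/q) mod 79 for each prime factor q of 78:
16^39 ≡ 1 (mod 79)  [q = 2: ≡ 1 ✗]
16^26 ≡ 23 (mod 79)  [q = 3: ≢ 1 ✓]
16^6 ≡ 65 (mod 79)  [q = 13: ≢ 1 ✓]
16^39 ≡ 1 shows ord(16) | 39, strictly less than φ(79); not a primitive root.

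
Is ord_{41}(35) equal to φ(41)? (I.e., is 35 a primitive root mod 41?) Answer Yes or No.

φ(41) = 41 − 1 = 40 = 2^3 · 5.
35 is a primitive root mod 41 iff 35^(φ(41)/q) ≢ 1 for every prime q | φ(41), i.e. q ∈ {2, 5}.
35^20 ≡ 40 (mod 41)  [q = 2: ≢ 1 ✓]
35^8 ≡ 10 (mod 41)  [q = 5: ≢ 1 ✓]
None equal 1, so ord_41(35) = 40: 35 is a primitive root.

Yes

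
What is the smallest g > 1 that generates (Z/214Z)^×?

φ(214) = φ(2)·φ(107) = 1·106 = 106 = 2 · 53.
Test candidates g = 2, 3, … against the prime factors q ∈ {2, 53} of φ(214): g is a generator iff g^(106/q) ≢ 1 for every such q.
g = 2: gcd(2, 214) = 2 > 1, not a unit — skip.
g = 3: 3^53 ≡ 1 — hits 1, so not a primitive root.
g = 4: gcd(4, 214) = 2 > 1, not a unit — skip.
g = 5: 5^53 ≡ 213; 5^2 ≡ 25 — none is 1, so 5 is a primitive root.
The smallest primitive root modulo 214 is 5.

5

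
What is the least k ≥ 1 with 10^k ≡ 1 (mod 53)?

ord(10) | φ(53) = 53 − 1 = 52 = 2^2 · 13.
Divisors of 52: 1, 2, 4, 13, 26, 52.
Compute 10^d (mod 53) for the divisors d until we hit 1:
10^1 ≡ 10 (mod 53)
10^2 ≡ 47 (mod 53)
10^4 ≡ 36 (mod 53)
10^13 ≡ 1 (mod 53) ✓
The smallest such exponent is 13, so the order of 10 is 13.

13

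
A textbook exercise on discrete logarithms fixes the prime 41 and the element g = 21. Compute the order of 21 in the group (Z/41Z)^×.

20

By Lagrange's theorem, ord_41(21) divides φ(41) = 41 − 1 = 40 = 2^3 · 5.
Divisors of 40: 1, 2, 4, 5, 8, 10, 20, 40.
Check 21^d mod 41 for each divisor in increasing order:
21^1 ≡ 21
21^2 ≡ 31
21^4 ≡ 18
21^5 ≡ 9
21^8 ≡ 37
21^10 ≡ 40
21^20 ≡ 1
So ord_41(21) = 20.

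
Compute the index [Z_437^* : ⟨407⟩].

6

By Lagrange's theorem, ord_437(407) divides φ(437) = φ(19·23) = (19−1)·(23−1) = 18·22 = 396 = 2^2 · 3^2 · 11.
Divisors of 396: 1, 2, 3, 4, 6, 9, 11, 12, 18, 22, 33, 36, 44, 66, 99, 132, 198, 396.
Test each divisor d:
407^1 ≡ 407
407^2 ≡ 26
407^3 ≡ 94
407^4 ≡ 239
407^6 ≡ 96
407^9 ≡ 284
407^11 ≡ 392
407^12 ≡ 39
407^18 ≡ 248
407^22 ≡ 277
407^33 ≡ 208
407^36 ≡ 324
407^44 ≡ 254
407^66 ≡ 1
So ord_437(407) = 66, hence |⟨407⟩| = 66.
The index is φ(437) / ord(407) = 396 / 66 = 6.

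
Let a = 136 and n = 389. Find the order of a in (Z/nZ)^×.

By Lagrange's theorem, ord_389(136) divides φ(389) = 389 − 1 = 388 = 2^2 · 97.
Divisors of 388: 1, 2, 4, 97, 194, 388.
Compute 136^d (mod 389) for the divisors d until we hit 1:
136^1 ≡ 136 (mod 389)
136^2 ≡ 213 (mod 389)
136^4 ≡ 245 (mod 389)
136^97 ≡ 274 (mod 389)
136^194 ≡ 388 (mod 389)
136^388 ≡ 1 (mod 389) ✓
Therefore the multiplicative order of 136 modulo 389 is 388.

388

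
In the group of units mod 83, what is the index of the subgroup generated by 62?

The order of 62 must divide φ(83) = 83 − 1 = 82 = 2 · 41.
Divisors of 82: 1, 2, 41, 82.
Compute 62^d (mod 83) for the divisors d until we hit 1:
62^1 ≡ 62 (mod 83)
62^2 ≡ 26 (mod 83)
62^41 ≡ 82 (mod 83)
62^82 ≡ 1 (mod 83) ✓
The order of 62 is 82, so the subgroup it generates has 82 elements.
[(Z/83Z)^× : ⟨62⟩] = 82/82 = 1.

1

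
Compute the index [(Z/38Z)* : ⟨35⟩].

2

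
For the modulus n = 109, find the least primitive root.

6

φ(109) = 109 − 1 = 108 = 2^2 · 3^3.
Test candidates g = 2, 3, … against the prime factors q ∈ {2, 3} of φ(109): g is a generator iff g^(108/q) ≢ 1 for every such q.
g = 2: 2^54 ≡ 108; 2^36 ≡ 1 — hits 1, so not a primitive root.
g = 3: 3^54 ≡ 1 — hits 1, so not a primitive root.
g = 4: 4^54 ≡ 1 — hits 1, so not a primitive root.
g = 5: 5^54 ≡ 1 — hits 1, so not a primitive root.
g = 6: 6^54 ≡ 108; 6^36 ≡ 63 — none is 1, so 6 is a primitive root.
The smallest primitive root modulo 109 is 6.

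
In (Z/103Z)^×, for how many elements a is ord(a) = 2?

1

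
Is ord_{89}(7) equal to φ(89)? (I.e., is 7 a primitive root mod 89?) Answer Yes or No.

Yes

φ(89) = 89 − 1 = 88 = 2^3 · 11.
It suffices to check that the order of 7 is not a proper divisor of 88: compute 7^(88/q) for q ∈ {2, 11}.
7^44 ≡ 88 (mod 89)  [q = 2: ≢ 1 ✓]
7^8 ≡ 4 (mod 89)  [q = 11: ≢ 1 ✓]
Every test exponent gives a nontrivial residue, hence 7 generates the full group.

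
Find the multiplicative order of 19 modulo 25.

ord(19) | φ(25) = φ(5^2) = 5·(5−1) = 20 = 2^2 · 5.
Divisors of 20: 1, 2, 4, 5, 10, 20.
Compute 19^d (mod 25) for the divisors d until we hit 1:
19^1 ≡ 19 (mod 25)
19^2 ≡ 11 (mod 25)
19^4 ≡ 21 (mod 25)
19^5 ≡ 24 (mod 25)
19^10 ≡ 1 (mod 25) ✓
The smallest such exponent is 10, so the order of 19 is 10.

10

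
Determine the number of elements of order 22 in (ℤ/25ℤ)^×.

φ(25) = φ(5^2) = 5·(5−1) = 20 = 2^2 · 5.
Since (Z/25Z)^× is cyclic of order 20, the number of elements of order d is φ(d) when d | 20 and 0 otherwise.
Since 22 ∤ 20, the count is 0.

0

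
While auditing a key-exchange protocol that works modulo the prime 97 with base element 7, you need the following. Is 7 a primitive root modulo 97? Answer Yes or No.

φ(97) = 97 − 1 = 96 = 2^5 · 3.
It suffices to check that the order of 7 is not a proper divisor of 96: compute 7^(96/q) for q ∈ {2, 3}.
7^48 ≡ 96 (mod 97)  [q = 2: ≢ 1 ✓]
7^32 ≡ 35 (mod 97)  [q = 3: ≢ 1 ✓]
Every test exponent gives a nontrivial residue, hence 7 generates the full group.

Yes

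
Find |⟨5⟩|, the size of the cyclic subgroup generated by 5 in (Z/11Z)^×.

5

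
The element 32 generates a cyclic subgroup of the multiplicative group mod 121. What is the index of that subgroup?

By Lagrange's theorem, ord_121(32) divides φ(121) = φ(11^2) = 11·(11−1) = 110 = 2 · 5 · 11.
Divisors of 110: 1, 2, 5, 10, 11, 22, 55, 110.
Evaluate successive powers at the divisors of 110:
32^1 ≡ 32 (mod 121)
32^2 ≡ 56 (mod 121)
32^5 ≡ 43 (mod 121)
32^10 ≡ 34 (mod 121)
32^11 ≡ 120 (mod 121)
32^22 ≡ 1 (mod 121) ✓
The order of 32 is 22, so the subgroup it generates has 22 elements.
[(Z/121Z)^× : ⟨32⟩] = 110/22 = 5.

5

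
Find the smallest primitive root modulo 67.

2

φ(67) = 67 − 1 = 66 = 2 · 3 · 11.
g is a primitive root iff g^(66/q) ≢ 1 (mod 67) for each prime q ∈ {2, 3, 11}.
g = 2: 2^33 ≡ 66; 2^22 ≡ 37; 2^6 ≡ 64 — none is 1, so 2 is a primitive root.
So 2 is the smallest generator of (Z/67Z)^×.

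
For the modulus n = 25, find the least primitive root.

φ(25) = φ(5^2) = 5·(5−1) = 20 = 2^2 · 5.
Test candidates g = 2, 3, … against the prime factors q ∈ {2, 5} of φ(25): g is a generator iff g^(20/q) ≢ 1 for every such q.
g = 2: 2^10 ≡ 24; 2^4 ≡ 16 — none is 1, so 2 is a primitive root.
So 2 is the smallest generator of (Z/25Z)^×.

2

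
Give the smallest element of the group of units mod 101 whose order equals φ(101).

2

φ(101) = 101 − 1 = 100 = 2^2 · 5^2.
g is a primitive root iff g^(100/q) ≢ 1 (mod 101) for each prime q ∈ {2, 5}.
g = 2: 2^50 ≡ 100; 2^20 ≡ 95 — none is 1, so 2 is a primitive root.
The smallest primitive root modulo 101 is 2.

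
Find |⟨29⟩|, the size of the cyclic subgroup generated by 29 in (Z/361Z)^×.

342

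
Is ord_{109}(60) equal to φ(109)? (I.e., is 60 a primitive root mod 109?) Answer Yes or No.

No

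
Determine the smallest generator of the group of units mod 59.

2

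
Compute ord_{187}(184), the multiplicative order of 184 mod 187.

By Lagrange's theorem, ord_187(184) divides φ(187) = φ(11·17) = (11−1)·(17−1) = 10·16 = 160 = 2^5 · 5.
Divisors of 160: 1, 2, 4, 5, 8, 10, 16, 20, 32, 40, 80, 160.
Compute 184^d (mod 187) for the divisors d until we hit 1:
184^1 ≡ 184 (mod 187)
184^2 ≡ 9 (mod 187)
184^4 ≡ 81 (mod 187)
184^5 ≡ 131 (mod 187)
184^8 ≡ 16 (mod 187)
184^10 ≡ 144 (mod 187)
184^16 ≡ 69 (mod 187)
184^20 ≡ 166 (mod 187)
184^32 ≡ 86 (mod 187)
184^40 ≡ 67 (mod 187)
184^80 ≡ 1 (mod 187) ✓
Hence ord(184) = 80.

80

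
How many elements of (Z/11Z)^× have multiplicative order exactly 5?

φ(11) = 11 − 1 = 10 = 2 · 5.
(Z/11Z)^× is cyclic (|G| = 10); a cyclic group of order m has exactly φ(d) elements of each order d | m, and none otherwise.
5 | 10, and φ(5) = 5 − 1 = 4.

4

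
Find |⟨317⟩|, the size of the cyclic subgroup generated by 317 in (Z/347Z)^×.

Since 317 ∈ (Z/347Z)^×, its order divides φ(347) = 347 − 1 = 346 = 2 · 173.
Divisors of 346: 1, 2, 173, 346.
Check 317^d mod 347 for each divisor in increasing order:
317^1 ≡ 317 (mod 347)
317^2 ≡ 206 (mod 347)
317^173 ≡ 346 (mod 347)
317^346 ≡ 1 (mod 347) ✓
Therefore the multiplicative order of 317 modulo 347 is 346.

346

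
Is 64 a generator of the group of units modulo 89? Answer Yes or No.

No

φ(89) = 89 − 1 = 88 = 2^3 · 11.
It suffices to check that the order of 64 is not a proper divisor of 88: compute 64^(88/q) for q ∈ {2, 11}.
64^44 ≡ 1 (mod 89)  [q = 2: ≡ 1 ✗]
64^8 ≡ 16 (mod 89)  [q = 11: ≢ 1 ✓]
The check at q = 2 fails, so 64 generates a proper subgroup.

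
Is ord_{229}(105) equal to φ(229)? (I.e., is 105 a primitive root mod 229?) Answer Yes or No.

φ(229) = 229 − 1 = 228 = 2^2 · 3 · 19.
An element g generates (Z/229Z)^× iff g^(228/q) ≢ 1 (mod 229) for each prime q ∈ {2, 3, 19}.
105^114 ≡ 228 (mod 229)  [q = 2: ≢ 1 ✓]
105^76 ≡ 94 (mod 229)  [q = 3: ≢ 1 ✓]
105^12 ≡ 27 (mod 229)  [q = 19: ≢ 1 ✓]
All checks pass, so 105 has order 228 and is a primitive root modulo 229.

Yes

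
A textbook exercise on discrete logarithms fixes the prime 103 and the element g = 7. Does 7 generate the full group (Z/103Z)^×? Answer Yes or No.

φ(103) = 103 − 1 = 102 = 2 · 3 · 17.
An element g generates (Z/103Z)^× iff g^(102/q) ≢ 1 (mod 103) for each prime q ∈ {2, 3, 17}.
7^51 ≡ 1 (mod 103)  [q = 2: ≡ 1 ✗]
7^34 ≡ 56 (mod 103)  [q = 3: ≢ 1 ✓]
7^6 ≡ 23 (mod 103)  [q = 17: ≢ 1 ✓]
7^51 ≡ 1 shows ord(7) | 51, strictly less than φ(103); not a primitive root.

No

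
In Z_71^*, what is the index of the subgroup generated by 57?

14

By Lagrange's theorem, ord_71(57) divides φ(71) = 71 − 1 = 70 = 2 · 5 · 7.
Divisors of 70: 1, 2, 5, 7, 10, 14, 35, 70.
Test each divisor d:
57^1 ≡ 57 (mod 71)
57^2 ≡ 54 (mod 71)
57^5 ≡ 1 (mod 71) ✓
The order of 57 is 5, so the subgroup it generates has 5 elements.
The index is φ(71) / ord(57) = 70 / 5 = 14.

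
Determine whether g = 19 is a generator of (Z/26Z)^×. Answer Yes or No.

Yes

φ(26) = φ(2)·φ(13) = 1·12 = 12 = 2^2 · 3.
It suffices to check that the order of 19 is not a proper divisor of 12: compute 19^(12/q) for q ∈ {2, 3}.
19^6 ≡ 25 (mod 26)  [q = 2: ≢ 1 ✓]
19^4 ≡ 9 (mod 26)  [q = 3: ≢ 1 ✓]
Every test exponent gives a nontrivial residue, hence 19 generates the full group.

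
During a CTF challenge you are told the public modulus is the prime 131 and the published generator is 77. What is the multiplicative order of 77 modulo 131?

ord(77) | φ(131) = 131 − 1 = 130 = 2 · 5 · 13.
Divisors of 130: 1, 2, 5, 10, 13, 26, 65, 130.
Check 77^d mod 131 for each divisor in increasing order:
77^1 ≡ 77 (mod 131)
77^2 ≡ 34 (mod 131)
77^5 ≡ 63 (mod 131)
77^10 ≡ 39 (mod 131)
77^13 ≡ 53 (mod 131)
77^26 ≡ 58 (mod 131)
77^65 ≡ 1 (mod 131) ✓
The smallest such exponent is 65, so the order of 77 is 65.

65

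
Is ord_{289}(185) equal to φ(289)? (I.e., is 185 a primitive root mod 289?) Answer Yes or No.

φ(289) = φ(17^2) = 17·(17−1) = 272 = 2^4 · 17.
An element g generates (Z/289Z)^× iff g^(272/q) ≢ 1 (mod 289) for each prime q ∈ {2, 17}.
185^136 ≡ 1 (mod 289)  [q = 2: ≡ 1 ✗]
185^16 ≡ 171 (mod 289)  [q = 17: ≢ 1 ✓]
The check at q = 2 fails, so 185 generates a proper subgroup.

No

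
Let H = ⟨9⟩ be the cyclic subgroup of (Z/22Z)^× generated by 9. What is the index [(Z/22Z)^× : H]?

2

By Lagrange's theorem, ord_22(9) divides φ(22) = φ(2)·φ(11) = 1·10 = 10 = 2 · 5.
Divisors of 10: 1, 2, 5, 10.
Check 9^d mod 22 for each divisor in increasing order:
9^1 ≡ 9
9^2 ≡ 15
9^5 ≡ 1
Thus |⟨9⟩| = ord(9) = 5.
Index = |(Z/22Z)^×| / |⟨9⟩| = 10 / 5 = 2.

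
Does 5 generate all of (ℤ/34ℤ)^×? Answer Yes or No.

Yes

φ(34) = φ(2)·φ(17) = 1·16 = 16 = 2^4.
5 is a primitive root mod 34 iff 5^(φ(34)/q) ≢ 1 for every prime q | φ(34), i.e. q ∈ {2}.
5^8 ≡ 33 (mod 34)  [q = 2: ≢ 1 ✓]
Every test exponent gives a nontrivial residue, hence 5 generates the full group.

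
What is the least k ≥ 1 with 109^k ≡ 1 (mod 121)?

ord(109) | φ(121) = φ(11^2) = 11·(11−1) = 110 = 2 · 5 · 11.
Divisors of 110: 1, 2, 5, 10, 11, 22, 55, 110.
Compute 109^d (mod 121) for the divisors d until we hit 1:
109^1 ≡ 109 (mod 121)
109^2 ≡ 23 (mod 121)
109^5 ≡ 65 (mod 121)
109^10 ≡ 111 (mod 121)
109^11 ≡ 120 (mod 121)
109^22 ≡ 1 (mod 121) ✓
So ord_121(109) = 22.

22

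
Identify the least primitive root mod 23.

φ(23) = 23 − 1 = 22 = 2 · 11.
Test candidates g = 2, 3, … against the prime factors q ∈ {2, 11} of φ(23): g is a generator iff g^(22/q) ≢ 1 for every such q.
g = 2: 2^11 ≡ 1 — hits 1, so not a primitive root.
g = 3: 3^11 ≡ 1 — hits 1, so not a primitive root.
g = 4: 4^11 ≡ 1 — hits 1, so not a primitive root.
g = 5: 5^11 ≡ 22; 5^2 ≡ 2 — none is 1, so 5 is a primitive root.
Hence the least primitive root of 23 is 5.

5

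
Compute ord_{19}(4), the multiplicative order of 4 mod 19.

The order of 4 must divide φ(19) = 19 − 1 = 18 = 2 · 3^2.
Divisors of 18: 1, 2, 3, 6, 9, 18.
Test each divisor d:
4^1 ≡ 4
4^2 ≡ 16
4^3 ≡ 7
4^6 ≡ 11
4^9 ≡ 1
So ord_19(4) = 9.

9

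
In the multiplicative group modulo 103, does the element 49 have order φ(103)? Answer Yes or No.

φ(103) = 103 − 1 = 102 = 2 · 3 · 17.
An element g generates (Z/103Z)^× iff g^(102/q) ≢ 1 (mod 103) for each prime q ∈ {2, 3, 17}.
49^51 ≡ 1 (mod 103)  [q = 2: ≡ 1 ✗]
49^34 ≡ 46 (mod 103)  [q = 3: ≢ 1 ✓]
49^6 ≡ 14 (mod 103)  [q = 17: ≢ 1 ✓]
The check at q = 2 fails, so 49 generates a proper subgroup.

No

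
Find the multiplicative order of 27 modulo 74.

6

ord(27) | φ(74) = φ(2)·φ(37) = 1·36 = 36 = 2^2 · 3^2.
Divisors of 36: 1, 2, 3, 4, 6, 9, 12, 18, 36.
Check 27^d mod 74 for each divisor in increasing order:
27^1 ≡ 27
27^2 ≡ 63
27^3 ≡ 73
27^4 ≡ 47
27^6 ≡ 1
So ord_74(27) = 6.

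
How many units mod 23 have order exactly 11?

10

φ(23) = 23 − 1 = 22 = 2 · 11.
Since (Z/23Z)^× is cyclic of order 22, the number of elements of order d is φ(d) when d | 22 and 0 otherwise.
11 | 22, and φ(11) = 11 − 1 = 10.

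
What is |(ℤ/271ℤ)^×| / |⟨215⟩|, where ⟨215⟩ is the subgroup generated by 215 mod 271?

Since 215 ∈ (Z/271Z)^×, its order divides φ(271) = 271 − 1 = 270 = 2 · 3^3 · 5.
Divisors of 270: 1, 2, 3, 5, 6, 9, 10, 15, 18, 27, 30, 45, 54, 90, 135, 270.
Check 215^d mod 271 for each divisor in increasing order:
215^1 ≡ 215 (mod 271)
215^2 ≡ 155 (mod 271)
215^3 ≡ 263 (mod 271)
215^5 ≡ 115 (mod 271)
215^6 ≡ 64 (mod 271)
215^9 ≡ 30 (mod 271)
215^10 ≡ 217 (mod 271)
215^15 ≡ 23 (mod 271)
215^18 ≡ 87 (mod 271)
215^27 ≡ 171 (mod 271)
215^30 ≡ 258 (mod 271)
215^45 ≡ 243 (mod 271)
215^54 ≡ 244 (mod 271)
215^90 ≡ 242 (mod 271)
215^135 ≡ 270 (mod 271)
215^270 ≡ 1 (mod 271) ✓
So ord_271(215) = 270, hence |⟨215⟩| = 270.
The index is φ(271) / ord(215) = 270 / 270 = 1.

1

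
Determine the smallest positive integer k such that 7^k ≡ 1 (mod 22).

10

The order of 7 must divide φ(22) = φ(2)·φ(11) = 1·10 = 10 = 2 · 5.
Divisors of 10: 1, 2, 5, 10.
Check 7^d mod 22 for each divisor in increasing order:
7^1 ≡ 7 (mod 22)
7^2 ≡ 5 (mod 22)
7^5 ≡ 21 (mod 22)
7^10 ≡ 1 (mod 22) ✓
Hence ord(7) = 10.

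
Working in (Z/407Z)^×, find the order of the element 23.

12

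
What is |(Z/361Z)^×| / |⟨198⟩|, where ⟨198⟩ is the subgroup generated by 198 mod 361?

The order of 198 must divide φ(361) = φ(19^2) = 19·(19−1) = 342 = 2 · 3^2 · 19.
Divisors of 342: 1, 2, 3, 6, 9, 18, 19, 38, 57, 114, 171, 342.
Compute 198^d (mod 361) for the divisors d until we hit 1:
198^1 ≡ 198 (mod 361)
198^2 ≡ 216 (mod 361)
198^3 ≡ 170 (mod 361)
198^6 ≡ 20 (mod 361)
198^9 ≡ 151 (mod 361)
198^18 ≡ 58 (mod 361)
198^19 ≡ 293 (mod 361)
198^38 ≡ 292 (mod 361)
198^57 ≡ 360 (mod 361)
198^114 ≡ 1 (mod 361) ✓
The order of 198 is 114, so the subgroup it generates has 114 elements.
The index is φ(361) / ord(198) = 342 / 114 = 3.

3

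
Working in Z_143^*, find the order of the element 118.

10

Since 118 ∈ (Z/143Z)^×, its order divides φ(143) = φ(11·13) = (11−1)·(13−1) = 10·12 = 120 = 2^3 · 3 · 5.
Divisors of 120: 1, 2, 3, 4, 5, 6, 8, 10, 12, 15, 20, 24, 30, 40, 60, 120.
Test each divisor d:
118^1 ≡ 118
118^2 ≡ 53
118^3 ≡ 105
118^4 ≡ 92
118^5 ≡ 131
118^6 ≡ 14
118^8 ≡ 27
118^10 ≡ 1
The smallest such exponent is 10, so the order of 118 is 10.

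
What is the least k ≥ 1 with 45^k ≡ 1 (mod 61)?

Since 45 ∈ (Z/61Z)^×, its order divides φ(61) = 61 − 1 = 60 = 2^2 · 3 · 5.
Divisors of 60: 1, 2, 3, 4, 5, 6, 10, 12, 15, 20, 30, 60.
Test each divisor d:
45^1 ≡ 45 (mod 61)
45^2 ≡ 12 (mod 61)
45^3 ≡ 52 (mod 61)
45^4 ≡ 22 (mod 61)
45^5 ≡ 14 (mod 61)
45^6 ≡ 20 (mod 61)
45^10 ≡ 13 (mod 61)
45^12 ≡ 34 (mod 61)
45^15 ≡ 60 (mod 61)
45^20 ≡ 47 (mod 61)
45^30 ≡ 1 (mod 61) ✓
Therefore the multiplicative order of 45 modulo 61 is 30.

30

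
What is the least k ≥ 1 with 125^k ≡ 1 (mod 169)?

52

Since 125 ∈ (Z/169Z)^×, its order divides φ(169) = φ(13^2) = 13·(13−1) = 156 = 2^2 · 3 · 13.
Divisors of 156: 1, 2, 3, 4, 6, 12, 13, 26, 39, 52, 78, 156.
Check 125^d mod 169 for each divisor in increasing order:
125^1 ≡ 125 (mod 169)
125^2 ≡ 77 (mod 169)
125^3 ≡ 161 (mod 169)
125^4 ≡ 14 (mod 169)
125^6 ≡ 64 (mod 169)
125^12 ≡ 40 (mod 169)
125^13 ≡ 99 (mod 169)
125^26 ≡ 168 (mod 169)
125^39 ≡ 70 (mod 169)
125^52 ≡ 1 (mod 169) ✓
Hence ord(125) = 52.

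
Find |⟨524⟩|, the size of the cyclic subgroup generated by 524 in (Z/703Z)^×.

12

ord(524) | φ(703) = φ(19·37) = (19−1)·(37−1) = 18·36 = 648 = 2^3 · 3^4.
Divisors of 648: 1, 2, 3, 4, 6, 8, 9, 12, 18, 24, 27, 36, 54, 72, 81, 108, 162, 216, 324, 648.
Test each divisor d:
524^1 ≡ 524 (mod 703)
524^2 ≡ 406 (mod 703)
524^3 ≡ 438 (mod 703)
524^4 ≡ 334 (mod 703)
524^6 ≡ 628 (mod 703)
524^8 ≡ 482 (mod 703)
524^9 ≡ 191 (mod 703)
524^12 ≡ 1 (mod 703) ✓
The smallest such exponent is 12, so the order of 524 is 12.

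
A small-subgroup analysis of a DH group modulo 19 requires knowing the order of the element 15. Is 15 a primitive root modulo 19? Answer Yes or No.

Yes

φ(19) = 19 − 1 = 18 = 2 · 3^2.
An element g generates (Z/19Z)^× iff g^(18/q) ≢ 1 (mod 19) for each prime q ∈ {2, 3}.
15^9 ≡ 18 (mod 19)  [q = 2: ≢ 1 ✓]
15^6 ≡ 11 (mod 19)  [q = 3: ≢ 1 ✓]
Every test exponent gives a nontrivial residue, hence 15 generates the full group.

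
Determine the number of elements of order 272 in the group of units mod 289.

128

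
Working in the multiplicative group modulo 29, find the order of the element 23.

7

Since 23 ∈ (Z/29Z)^×, its order divides φ(29) = 29 − 1 = 28 = 2^2 · 7.
Divisors of 28: 1, 2, 4, 7, 14, 28.
Evaluate successive powers at the divisors of 28:
23^1 ≡ 23 (mod 29)
23^2 ≡ 7 (mod 29)
23^4 ≡ 20 (mod 29)
23^7 ≡ 1 (mod 29) ✓
Hence ord(23) = 7.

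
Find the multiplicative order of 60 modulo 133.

ord(60) | φ(133) = φ(7·19) = (7−1)·(19−1) = 6·18 = 108 = 2^2 · 3^3.
Divisors of 108: 1, 2, 3, 4, 6, 9, 12, 18, 27, 36, 54, 108.
Check 60^d mod 133 for each divisor in increasing order:
60^1 ≡ 60 (mod 133)
60^2 ≡ 9 (mod 133)
60^3 ≡ 8 (mod 133)
60^4 ≡ 81 (mod 133)
60^6 ≡ 64 (mod 133)
60^9 ≡ 113 (mod 133)
60^12 ≡ 106 (mod 133)
60^18 ≡ 1 (mod 133) ✓
Hence ord(60) = 18.

18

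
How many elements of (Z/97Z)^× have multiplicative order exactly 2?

1

φ(97) = 97 − 1 = 96 = 2^5 · 3.
In a cyclic group of order 96, there are φ(d) elements of order d for each divisor d of 96, and zero for non-divisors.
2 | 96, and φ(2) = 2 − 1 = 1.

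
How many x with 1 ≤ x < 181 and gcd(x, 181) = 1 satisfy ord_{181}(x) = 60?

16

φ(181) = 181 − 1 = 180 = 2^2 · 3^2 · 5.
Since (Z/181Z)^× is cyclic of order 180, the number of elements of order d is φ(d) when d | 180 and 0 otherwise.
60 = 2^2 · 3 · 5 divides 180, and φ(60) = 16.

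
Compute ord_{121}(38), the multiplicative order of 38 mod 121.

55

ord(38) | φ(121) = φ(11^2) = 11·(11−1) = 110 = 2 · 5 · 11.
Divisors of 110: 1, 2, 5, 10, 11, 22, 55, 110.
Compute 38^d (mod 121) for the divisors d until we hit 1:
38^1 ≡ 38 (mod 121)
38^2 ≡ 113 (mod 121)
38^5 ≡ 12 (mod 121)
38^10 ≡ 23 (mod 121)
38^11 ≡ 27 (mod 121)
38^22 ≡ 3 (mod 121)
38^55 ≡ 1 (mod 121) ✓
The smallest such exponent is 55, so the order of 38 is 55.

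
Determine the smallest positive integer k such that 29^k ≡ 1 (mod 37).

12

ord(29) | φ(37) = 37 − 1 = 36 = 2^2 · 3^2.
Divisors of 36: 1, 2, 3, 4, 6, 9, 12, 18, 36.
Test each divisor d:
29^1 ≡ 29
29^2 ≡ 27
29^3 ≡ 6
29^4 ≡ 26
29^6 ≡ 36
29^9 ≡ 31
29^12 ≡ 1
Hence ord(29) = 12.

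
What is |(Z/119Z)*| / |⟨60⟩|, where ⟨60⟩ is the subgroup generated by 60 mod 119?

Since 60 ∈ (Z/119Z)^×, its order divides φ(119) = φ(7·17) = (7−1)·(17−1) = 6·16 = 96 = 2^5 · 3.
Divisors of 96: 1, 2, 3, 4, 6, 8, 12, 16, 24, 32, 48, 96.
Evaluate successive powers at the divisors of 96:
60^1 ≡ 60 (mod 119)
60^2 ≡ 30 (mod 119)
60^3 ≡ 15 (mod 119)
60^4 ≡ 67 (mod 119)
60^6 ≡ 106 (mod 119)
60^8 ≡ 86 (mod 119)
60^12 ≡ 50 (mod 119)
60^16 ≡ 18 (mod 119)
60^24 ≡ 1 (mod 119) ✓
So ord_119(60) = 24, hence |⟨60⟩| = 24.
[(Z/119Z)^× : ⟨60⟩] = 96/24 = 4.

4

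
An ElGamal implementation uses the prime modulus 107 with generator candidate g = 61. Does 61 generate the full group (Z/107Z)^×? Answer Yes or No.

No

φ(107) = 107 − 1 = 106 = 2 · 53.
Test 61^(106/q) mod 107 for each prime factor q of 106:
61^53 ≡ 1 (mod 107)  [q = 2: ≡ 1 ✗]
61^2 ≡ 83 (mod 107)  [q = 53: ≢ 1 ✓]
Since 61^53 ≡ 1, the order of 61 divides 53 < 106, so 61 is not a primitive root.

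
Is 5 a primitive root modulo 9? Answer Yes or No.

φ(9) = φ(3^2) = 3·(3−1) = 6 = 2 · 3.
Test 5^(6/q) mod 9 for each prime factor q of 6:
5^3 ≡ 8 (mod 9)  [q = 2: ≢ 1 ✓]
5^2 ≡ 7 (mod 9)  [q = 3: ≢ 1 ✓]
All checks pass, so 5 has order 6 and is a primitive root modulo 9.

Yes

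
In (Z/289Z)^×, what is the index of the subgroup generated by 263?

The order of 263 must divide φ(289) = φ(17^2) = 17·(17−1) = 272 = 2^4 · 17.
Divisors of 272: 1, 2, 4, 8, 16, 17, 34, 68, 136, 272.
Check 263^d mod 289 for each divisor in increasing order:
263^1 ≡ 263
263^2 ≡ 98
263^4 ≡ 67
263^8 ≡ 154
263^16 ≡ 18
263^17 ≡ 110
263^34 ≡ 251
263^68 ≡ 288
263^136 ≡ 1
So ord_289(263) = 136, hence |⟨263⟩| = 136.
[(Z/289Z)^× : ⟨263⟩] = 272/136 = 2.

2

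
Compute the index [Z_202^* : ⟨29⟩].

ord(29) | φ(202) = φ(2)·φ(101) = 1·100 = 100 = 2^2 · 5^2.
Divisors of 100: 1, 2, 4, 5, 10, 20, 25, 50, 100.
Compute 29^d (mod 202) for the divisors d until we hit 1:
29^1 ≡ 29 (mod 202)
29^2 ≡ 33 (mod 202)
29^4 ≡ 79 (mod 202)
29^5 ≡ 69 (mod 202)
29^10 ≡ 115 (mod 202)
29^20 ≡ 95 (mod 202)
29^25 ≡ 91 (mod 202)
29^50 ≡ 201 (mod 202)
29^100 ≡ 1 (mod 202) ✓
Thus |⟨29⟩| = ord(29) = 100.
The index is φ(202) / ord(29) = 100 / 100 = 1.

1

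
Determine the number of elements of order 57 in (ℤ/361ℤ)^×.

φ(361) = φ(19^2) = 19·(19−1) = 342 = 2 · 3^2 · 19.
Since (Z/361Z)^× is cyclic of order 342, the number of elements of order d is φ(d) when d | 342 and 0 otherwise.
57 = 3 · 19 divides 342, and φ(57) = 36.

36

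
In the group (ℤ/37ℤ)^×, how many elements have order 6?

2

φ(37) = 37 − 1 = 36 = 2^2 · 3^2.
(Z/37Z)^× is cyclic (|G| = 36); a cyclic group of order m has exactly φ(d) elements of each order d | m, and none otherwise.
6 = 2 · 3 divides 36, and φ(6) = 2.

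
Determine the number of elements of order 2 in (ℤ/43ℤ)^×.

1

φ(43) = 43 − 1 = 42 = 2 · 3 · 7.
Since (Z/43Z)^× is cyclic of order 42, the number of elements of order d is φ(d) when d | 42 and 0 otherwise.
2 | 42, and φ(2) = 2 − 1 = 1.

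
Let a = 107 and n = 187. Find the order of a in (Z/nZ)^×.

By Lagrange's theorem, ord_187(107) divides φ(187) = φ(11·17) = (11−1)·(17−1) = 10·16 = 160 = 2^5 · 5.
Divisors of 160: 1, 2, 4, 5, 8, 10, 16, 20, 32, 40, 80, 160.
Compute 107^d (mod 187) for the divisors d until we hit 1:
107^1 ≡ 107 (mod 187)
107^2 ≡ 42 (mod 187)
107^4 ≡ 81 (mod 187)
107^5 ≡ 65 (mod 187)
107^8 ≡ 16 (mod 187)
107^10 ≡ 111 (mod 187)
107^16 ≡ 69 (mod 187)
107^20 ≡ 166 (mod 187)
107^32 ≡ 86 (mod 187)
107^40 ≡ 67 (mod 187)
107^80 ≡ 1 (mod 187) ✓
The smallest such exponent is 80, so the order of 107 is 80.

80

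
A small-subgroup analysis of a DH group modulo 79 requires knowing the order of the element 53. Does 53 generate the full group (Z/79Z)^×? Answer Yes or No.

Yes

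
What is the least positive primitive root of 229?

6

φ(229) = 229 − 1 = 228 = 2^2 · 3 · 19.
g is a primitive root iff g^(228/q) ≢ 1 (mod 229) for each prime q ∈ {2, 3, 19}.
g = 2: 2^114 ≡ 228; 2^76 ≡ 1 — hits 1, so not a primitive root.
g = 3: 3^114 ≡ 1 — hits 1, so not a primitive root.
g = 4: 4^114 ≡ 1 — hits 1, so not a primitive root.
g = 5: 5^114 ≡ 1 — hits 1, so not a primitive root.
g = 6: 6^114 ≡ 228; 6^76 ≡ 134; 6^12 ≡ 165 — none is 1, so 6 is a primitive root.
So 6 is the smallest generator of (Z/229Z)^×.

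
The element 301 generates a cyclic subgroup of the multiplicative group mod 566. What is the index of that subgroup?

ord(301) | φ(566) = φ(2)·φ(283) = 1·282 = 282 = 2 · 3 · 47.
Divisors of 282: 1, 2, 3, 6, 47, 94, 141, 282.
Compute 301^d (mod 566) for the divisors d until we hit 1:
301^1 ≡ 301 (mod 566)
301^2 ≡ 41 (mod 566)
301^3 ≡ 455 (mod 566)
301^6 ≡ 435 (mod 566)
301^47 ≡ 45 (mod 566)
301^94 ≡ 327 (mod 566)
301^141 ≡ 565 (mod 566)
301^282 ≡ 1 (mod 566) ✓
The order of 301 is 282, so the subgroup it generates has 282 elements.
[(Z/566Z)^× : ⟨301⟩] = 282/282 = 1.

1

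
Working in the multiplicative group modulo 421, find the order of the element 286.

21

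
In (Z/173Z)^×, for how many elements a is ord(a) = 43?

42

φ(173) = 173 − 1 = 172 = 2^2 · 43.
(Z/173Z)^× is cyclic (|G| = 172); a cyclic group of order m has exactly φ(d) elements of each order d | m, and none otherwise.
43 | 172, and φ(43) = 43 − 1 = 42.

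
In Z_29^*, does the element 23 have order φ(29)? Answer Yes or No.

No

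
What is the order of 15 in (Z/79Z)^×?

ord(15) | φ(79) = 79 − 1 = 78 = 2 · 3 · 13.
Divisors of 78: 1, 2, 3, 6, 13, 26, 39, 78.
Compute 15^d (mod 79) for the divisors d until we hit 1:
15^1 ≡ 15
15^2 ≡ 67
15^3 ≡ 57
15^6 ≡ 10
15^13 ≡ 78
15^26 ≡ 1
The smallest such exponent is 26, so the order of 15 is 26.

26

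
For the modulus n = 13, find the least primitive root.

2

φ(13) = 13 − 1 = 12 = 2^2 · 3.
g is a primitive root iff g^(12/q) ≢ 1 (mod 13) for each prime q ∈ {2, 3}.
g = 2: 2^6 ≡ 12; 2^4 ≡ 3 — none is 1, so 2 is a primitive root.
So 2 is the smallest generator of (Z/13Z)^×.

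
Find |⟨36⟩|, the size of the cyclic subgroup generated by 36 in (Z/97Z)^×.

Since 36 ∈ (Z/97Z)^×, its order divides φ(97) = 97 − 1 = 96 = 2^5 · 3.
Divisors of 96: 1, 2, 3, 4, 6, 8, 12, 16, 24, 32, 48, 96.
Evaluate successive powers at the divisors of 96:
36^1 ≡ 36 (mod 97)
36^2 ≡ 35 (mod 97)
36^3 ≡ 96 (mod 97)
36^4 ≡ 61 (mod 97)
36^6 ≡ 1 (mod 97) ✓
So ord_97(36) = 6.

6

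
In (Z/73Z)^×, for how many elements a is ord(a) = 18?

6

φ(73) = 73 − 1 = 72 = 2^3 · 3^2.
In a cyclic group of order 72, there are φ(d) elements of order d for each divisor d of 72, and zero for non-divisors.
18 = 2 · 3^2 divides 72, and φ(18) = 6.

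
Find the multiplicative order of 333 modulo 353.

ord(333) | φ(353) = 353 − 1 = 352 = 2^5 · 11.
Divisors of 352: 1, 2, 4, 8, 11, 16, 22, 32, 44, 88, 176, 352.
Test each divisor d:
333^1 ≡ 333 (mod 353)
333^2 ≡ 47 (mod 353)
333^4 ≡ 91 (mod 353)
333^8 ≡ 162 (mod 353)
333^11 ≡ 216 (mod 353)
333^16 ≡ 122 (mod 353)
333^22 ≡ 60 (mod 353)
333^32 ≡ 58 (mod 353)
333^44 ≡ 70 (mod 353)
333^88 ≡ 311 (mod 353)
333^176 ≡ 352 (mod 353)
333^352 ≡ 1 (mod 353) ✓
Hence ord(333) = 352.

352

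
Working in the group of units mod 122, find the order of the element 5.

30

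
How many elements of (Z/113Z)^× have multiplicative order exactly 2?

1

φ(113) = 113 − 1 = 112 = 2^4 · 7.
(Z/113Z)^× is cyclic (|G| = 112); a cyclic group of order m has exactly φ(d) elements of each order d | m, and none otherwise.
2 | 112, and φ(2) = 2 − 1 = 1.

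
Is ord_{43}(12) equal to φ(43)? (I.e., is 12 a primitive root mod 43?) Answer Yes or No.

Yes

φ(43) = 43 − 1 = 42 = 2 · 3 · 7.
An element g generates (Z/43Z)^× iff g^(42/q) ≢ 1 (mod 43) for each prime q ∈ {2, 3, 7}.
12^21 ≡ 42 (mod 43)  [q = 2: ≢ 1 ✓]
12^14 ≡ 36 (mod 43)  [q = 3: ≢ 1 ✓]
12^6 ≡ 21 (mod 43)  [q = 7: ≢ 1 ✓]
All checks pass, so 12 has order 42 and is a primitive root modulo 43.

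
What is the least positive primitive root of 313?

10

φ(313) = 313 − 1 = 312 = 2^3 · 3 · 13.
Test candidates g = 2, 3, … against the prime factors q ∈ {2, 3, 13} of φ(313): g is a generator iff g^(312/q) ≢ 1 for every such q.
g = 2: 2^156 ≡ 1 — hits 1, so not a primitive root.
g = 3: 3^156 ≡ 1 — hits 1, so not a primitive root.
g = 4: 4^156 ≡ 1 — hits 1, so not a primitive root.
g = 5: 5^156 ≡ 312; 5^104 ≡ 1 — hits 1, so not a primitive root.
g = 6: 6^156 ≡ 1 — hits 1, so not a primitive root.
g = 7: 7^156 ≡ 312; 7^104 ≡ 1 — hits 1, so not a primitive root.
g = 8: 8^156 ≡ 1 — hits 1, so not a primitive root.
g = 9: 9^156 ≡ 1 — hits 1, so not a primitive root.
g = 10: 10^156 ≡ 312; 10^104 ≡ 214; 10^24 ≡ 103 — none is 1, so 10 is a primitive root.
Hence the least primitive root of 313 is 10.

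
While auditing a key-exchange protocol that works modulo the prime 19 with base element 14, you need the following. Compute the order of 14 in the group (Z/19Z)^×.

The order of 14 must divide φ(19) = 19 − 1 = 18 = 2 · 3^2.
Divisors of 18: 1, 2, 3, 6, 9, 18.
Evaluate successive powers at the divisors of 18:
14^1 ≡ 14 (mod 19)
14^2 ≡ 6 (mod 19)
14^3 ≡ 8 (mod 19)
14^6 ≡ 7 (mod 19)
14^9 ≡ 18 (mod 19)
14^18 ≡ 1 (mod 19) ✓
Hence ord(14) = 18.

18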